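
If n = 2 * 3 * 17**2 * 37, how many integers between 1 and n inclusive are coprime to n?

19584

φ(64158) = 64158 · (1 − 1/2) · (1 − 1/3) · (1 − 1/17) · (1 − 1/37)
       = 64158 · 1152/3774 = 19584.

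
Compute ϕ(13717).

11760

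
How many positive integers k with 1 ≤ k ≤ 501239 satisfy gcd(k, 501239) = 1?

427680

501239 = 19 · 23 · 31 · 37.
φ(19) = 19 − 1 = 18.
φ(23) = 23 − 1 = 22.
φ(31) = 31 − 1 = 30.
φ(37) = 37 − 1 = 36.
φ(501239) = 18 × 22 × 30 × 36 = 427680.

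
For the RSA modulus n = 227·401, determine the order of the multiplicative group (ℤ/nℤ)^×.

φ(pq) = (p−1)(q−1) = 226 · 400 = 90400.

90400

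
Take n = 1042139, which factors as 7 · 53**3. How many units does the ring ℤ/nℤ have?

876408

φ(1042139) = 1042139 · (1 − 1/7) · (1 − 1/53)
       = 1042139 · 312/371 = 876408.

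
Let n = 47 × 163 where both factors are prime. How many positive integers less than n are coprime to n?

φ(7661) = 7661 · (1 − 1/47) · (1 − 1/163)
       = 7661 · 7452/7661 = 7452.

7452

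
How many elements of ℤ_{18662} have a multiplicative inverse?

7560

Factor 18662: 18662 = 2 × 7 × 31 × 43.
φ(18662) = 18662 · (1 − 1/2) · (1 − 1/7) · (1 − 1/31) · (1 − 1/43)
       = 18662 · 7560/18662 = 7560.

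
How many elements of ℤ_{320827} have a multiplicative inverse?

266112

Prime factorization: 320827 = 13 * 23 * 29 * 37.
φ(13) = 13 − 1 = 12.
φ(23) = 23 − 1 = 22.
φ(29) = 29 − 1 = 28.
φ(37) = 37 − 1 = 36.
Multiply: 12 · 22 · 28 · 36 = 266112.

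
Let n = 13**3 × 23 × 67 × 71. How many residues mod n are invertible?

φ(13^3) = 13^2·(13−1) = 169·12 = 2028.
φ(23) = 23 − 1 = 22.
φ(67) = 67 − 1 = 66.
φ(71) = 71 − 1 = 70.
Since φ is multiplicative, φ(240375967) = 2028 · 22 · 66 · 70 = 206125920.

206125920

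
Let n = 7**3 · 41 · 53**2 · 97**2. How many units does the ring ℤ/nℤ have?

301807134720

φ(371683416503) = 371683416503 · (1 − 1/7) · (1 − 1/41) · (1 − 1/53) · (1 − 1/97)
       = 371683416503 · 1198080/1475467 = 301807134720.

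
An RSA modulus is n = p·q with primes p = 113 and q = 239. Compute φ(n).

φ(pq) = (p−1)(q−1) = 112 · 238 = 26656.

26656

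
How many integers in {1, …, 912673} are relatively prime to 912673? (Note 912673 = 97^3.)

903264

φ(97^3) = 97^2·(97−1) = 9409·96 = 903264.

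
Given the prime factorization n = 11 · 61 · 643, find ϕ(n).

385200

φ(431453) = 431453 · (1 − 1/11) · (1 − 1/61) · (1 − 1/643)
       = 431453 · 385200/431453 = 385200.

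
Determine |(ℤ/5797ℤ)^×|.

First factor: 5797 = 11 * 17 * 31.
φ(11) = 11 − 1 = 10.
φ(17) = 17 − 1 = 16.
φ(31) = 31 − 1 = 30.
Multiply: 10 · 16 · 30 = 4800.

4800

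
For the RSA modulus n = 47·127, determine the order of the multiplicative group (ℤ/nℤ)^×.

φ(pq) = (p−1)(q−1) = 46 · 126 = 5796.

5796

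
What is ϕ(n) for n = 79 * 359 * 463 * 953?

12281645376

φ(79) = 79 − 1 = 78.
φ(359) = 359 − 1 = 358.
φ(463) = 463 − 1 = 462.
φ(953) = 953 − 1 = 952.
Multiply: 78 · 358 · 462 · 952 = 12281645376.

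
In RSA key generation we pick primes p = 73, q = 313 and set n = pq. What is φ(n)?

φ(pq) = (p−1)(q−1) = 72 · 312 = 22464.

22464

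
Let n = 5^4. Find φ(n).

φ(5^4) = 5^3·(5−1) = 125·4 = 500.

500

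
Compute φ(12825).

6480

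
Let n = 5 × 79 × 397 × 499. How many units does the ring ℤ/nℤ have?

61528896

φ(78250685) = 78250685 · (1 − 1/5) · (1 − 1/79) · (1 − 1/397) · (1 − 1/499)
       = 78250685 · 61528896/78250685 = 61528896.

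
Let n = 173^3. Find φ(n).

φ(5177717) = 5177717 · (1 − 1/173)
       = 5177717 · 172/173 = 5147788.

5147788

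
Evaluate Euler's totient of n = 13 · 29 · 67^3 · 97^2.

926991571968

φ(1066864408259) = 1066864408259 · (1 − 1/13) · (1 − 1/29) · (1 − 1/67) · (1 − 1/97)
       = 1066864408259 · 2128896/2450123 = 926991571968.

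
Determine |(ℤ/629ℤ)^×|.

576

629 = 17 × 37.
φ(629) = 629 · (1 − 1/17) · (1 − 1/37)
       = 629 · 576/629 = 576.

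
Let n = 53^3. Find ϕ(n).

φ(148877) = 148877 · (1 − 1/53)
       = 148877 · 52/53 = 146068.

146068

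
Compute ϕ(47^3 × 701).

71129800

φ(47^3) = 47^2·(47−1) = 2209·46 = 101614.
φ(701) = 701 − 1 = 700.
Since φ is multiplicative, φ(72779923) = 101614 · 700 = 71129800.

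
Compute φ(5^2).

φ(5^2) = 5^2 − 5^1 = 25 − 5 = 20.

20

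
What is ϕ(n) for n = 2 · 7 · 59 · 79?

27144

φ(65254) = 65254 · (1 − 1/2) · (1 − 1/7) · (1 − 1/59) · (1 − 1/79)
       = 65254 · 27144/65254 = 27144.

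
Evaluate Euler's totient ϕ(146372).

Prime factorization: 146372 = 2**2 * 23 * 37 * 43.
φ(2^2) = 2^1·(2−1) = 2·1 = 2.
φ(23) = 23 − 1 = 22.
φ(37) = 37 − 1 = 36.
φ(43) = 43 − 1 = 42.
Since φ is multiplicative, φ(146372) = 2 · 22 · 36 · 42 = 66528.

66528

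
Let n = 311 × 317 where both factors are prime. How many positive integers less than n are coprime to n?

97960

φ(98587) = 98587 · (1 − 1/311) · (1 − 1/317)
       = 98587 · 97960/98587 = 97960.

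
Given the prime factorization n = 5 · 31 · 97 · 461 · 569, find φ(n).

φ(5) = 5 − 1 = 4.
φ(31) = 31 − 1 = 30.
φ(97) = 97 − 1 = 96.
φ(461) = 461 − 1 = 460.
φ(569) = 569 − 1 = 568.
Multiply: 4 · 30 · 96 · 460 · 568 = 3009945600.

3009945600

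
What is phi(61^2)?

φ(61^2) = 61^2 − 61^1 = 3721 − 61 = 3660.

3660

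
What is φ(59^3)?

201898

φ(205379) = 205379 · (1 − 1/59)
       = 205379 · 58/59 = 201898.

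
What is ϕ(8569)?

First factor: 8569 = 11 * 19 * 41.
φ(11) = 11 − 1 = 10.
φ(19) = 19 − 1 = 18.
φ(41) = 41 − 1 = 40.
φ(8569) = 10 × 18 × 40 = 7200.

7200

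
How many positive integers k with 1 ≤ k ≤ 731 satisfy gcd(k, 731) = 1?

672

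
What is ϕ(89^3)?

φ(704969) = 704969 · (1 − 1/89)
       = 704969 · 88/89 = 697048.

697048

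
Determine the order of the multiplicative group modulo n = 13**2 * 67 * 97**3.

φ(13^2) = 13^2 − 13^1 = 169 − 13 = 156.
φ(67) = 67 − 1 = 66.
φ(97^3) = 97^3 − 97^2 = 912673 − 9409 = 903264.
Since φ is multiplicative, φ(10334196379) = 156 · 66 · 903264 = 9300006144.

9300006144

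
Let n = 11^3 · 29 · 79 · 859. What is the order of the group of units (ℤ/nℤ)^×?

φ(2619366739) = 2619366739 · (1 − 1/11) · (1 − 1/29) · (1 − 1/79) · (1 − 1/859)
       = 2619366739 · 18738720/21647659 = 2267385120.

2267385120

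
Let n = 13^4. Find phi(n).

φ(13^4) = 13^3·(13−1) = 2197·12 = 26364.

26364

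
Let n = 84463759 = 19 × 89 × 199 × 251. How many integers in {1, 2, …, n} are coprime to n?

78408000

φ(19) = 19 − 1 = 18.
φ(89) = 89 − 1 = 88.
φ(199) = 199 − 1 = 198.
φ(251) = 251 − 1 = 250.
Multiply: 18 · 88 · 198 · 250 = 78408000.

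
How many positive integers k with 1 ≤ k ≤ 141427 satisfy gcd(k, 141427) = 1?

Prime factorization: 141427 = 11 · 13 · 23 · 43.
φ(141427) = 141427 · (1 − 1/11) · (1 − 1/13) · (1 − 1/23) · (1 − 1/43)
       = 141427 · 110880/141427 = 110880.

110880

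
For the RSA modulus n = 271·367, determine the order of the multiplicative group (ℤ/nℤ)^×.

98820

φ(n) = (p − 1)(q − 1) = (271−1)(367−1) = 270·366 = 98820.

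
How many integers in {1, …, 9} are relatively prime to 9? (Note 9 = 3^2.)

φ(3^2) = 3^1·(3−1) = 3·2 = 6.

6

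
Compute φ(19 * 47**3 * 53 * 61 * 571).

3252786076800

φ(3641572725391) = 3641572725391 · (1 − 1/19) · (1 − 1/47) · (1 − 1/53) · (1 − 1/61) · (1 − 1/571)
       = 3641572725391 · 1472515200/1648516399 = 3252786076800.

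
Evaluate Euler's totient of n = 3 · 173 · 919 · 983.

310107744

φ(3) = 3 − 1 = 2.
φ(173) = 173 − 1 = 172.
φ(919) = 919 − 1 = 918.
φ(983) = 983 − 1 = 982.
Multiply: 2 · 172 · 918 · 982 = 310107744.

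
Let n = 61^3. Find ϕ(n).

φ(226981) = 226981 · (1 − 1/61)
       = 226981 · 60/61 = 223260.

223260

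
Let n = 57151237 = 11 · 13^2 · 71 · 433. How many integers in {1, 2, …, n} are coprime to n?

φ(11) = 11 − 1 = 10.
φ(13^2) = 13^2 − 13^1 = 169 − 13 = 156.
φ(71) = 71 − 1 = 70.
φ(433) = 433 − 1 = 432.
Since φ is multiplicative, φ(57151237) = 10 · 156 · 70 · 432 = 47174400.

47174400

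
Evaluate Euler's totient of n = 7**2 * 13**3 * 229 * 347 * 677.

4542290258688

φ(5791349339503) = 5791349339503 · (1 − 1/7) · (1 − 1/13) · (1 − 1/229) · (1 − 1/347) · (1 − 1/677)
       = 5791349339503 · 3839636736/4895477041 = 4542290258688.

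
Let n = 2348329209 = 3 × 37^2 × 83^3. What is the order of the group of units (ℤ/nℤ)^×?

φ(3) = 3 − 1 = 2.
φ(37^2) = 37^1·(37−1) = 37·36 = 1332.
φ(83^3) = 83^3 − 83^2 = 571787 − 6889 = 564898.
φ(2348329209) = 2 × 1332 × 564898 = 1504888272.

1504888272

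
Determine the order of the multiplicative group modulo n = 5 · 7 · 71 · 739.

1239840

φ(1836415) = 1836415 · (1 − 1/5) · (1 − 1/7) · (1 − 1/71) · (1 − 1/739)
       = 1836415 · 1239840/1836415 = 1239840.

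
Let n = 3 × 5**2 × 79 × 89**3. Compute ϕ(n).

2174789760

φ(4176941325) = 4176941325 · (1 − 1/3) · (1 − 1/5) · (1 − 1/79) · (1 − 1/89)
       = 4176941325 · 54912/105465 = 2174789760.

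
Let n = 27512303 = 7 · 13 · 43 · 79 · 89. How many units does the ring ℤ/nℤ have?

20756736

φ(27512303) = 27512303 · (1 − 1/7) · (1 − 1/13) · (1 − 1/43) · (1 − 1/79) · (1 − 1/89)
       = 27512303 · 20756736/27512303 = 20756736.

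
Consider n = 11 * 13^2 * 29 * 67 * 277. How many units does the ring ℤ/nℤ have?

φ(11) = 11 − 1 = 10.
φ(13^2) = 13^2 − 13^1 = 169 − 13 = 156.
φ(29) = 29 − 1 = 28.
φ(67) = 67 − 1 = 66.
φ(277) = 277 − 1 = 276.
Multiply: 10 · 156 · 28 · 66 · 276 = 795674880.

795674880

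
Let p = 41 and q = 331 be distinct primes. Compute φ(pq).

For distinct primes, φ(pq) = (p−1)(q−1) = 40 × 330 = 13200.

13200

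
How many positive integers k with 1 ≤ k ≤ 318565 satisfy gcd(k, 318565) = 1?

227136

Prime factorization: 318565 = 5 * 13^3 * 29.
φ(5) = 5 − 1 = 4.
φ(13^3) = 13^2·(13−1) = 169·12 = 2028.
φ(29) = 29 − 1 = 28.
Multiply: 4 · 2028 · 28 = 227136.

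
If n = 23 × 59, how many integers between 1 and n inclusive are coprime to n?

φ(1357) = 1357 · (1 − 1/23) · (1 − 1/59)
       = 1357 · 1276/1357 = 1276.

1276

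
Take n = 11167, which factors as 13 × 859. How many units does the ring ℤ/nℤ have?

10296

φ(13) = 13 − 1 = 12.
φ(859) = 859 − 1 = 858.
Multiply: 12 · 858 = 10296.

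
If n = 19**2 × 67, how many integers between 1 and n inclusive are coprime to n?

22572

φ(19^2) = 19^1·(19−1) = 19·18 = 342.
φ(67) = 67 − 1 = 66.
Multiply: 342 · 66 = 22572.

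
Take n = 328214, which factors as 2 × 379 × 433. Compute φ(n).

φ(328214) = 328214 · (1 − 1/2) · (1 − 1/379) · (1 − 1/433)
       = 328214 · 163296/328214 = 163296.

163296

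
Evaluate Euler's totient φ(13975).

10080

13975 = 5^2 * 13 * 43.
φ(13975) = 13975 · (1 − 1/5) · (1 − 1/13) · (1 − 1/43)
       = 13975 · 2016/2795 = 10080.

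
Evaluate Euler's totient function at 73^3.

φ(389017) = 389017 · (1 − 1/73)
       = 389017 · 72/73 = 383688.

383688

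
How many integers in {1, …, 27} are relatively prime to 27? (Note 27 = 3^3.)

φ(3^3) = 3^2·(3−1) = 9·2 = 18.

18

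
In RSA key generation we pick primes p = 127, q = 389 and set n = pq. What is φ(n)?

φ(49403) = 49403 · (1 − 1/127) · (1 − 1/389)
       = 49403 · 48888/49403 = 48888.

48888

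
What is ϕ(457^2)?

φ(457^2) = 457^1·(457−1) = 457·456 = 208392.

208392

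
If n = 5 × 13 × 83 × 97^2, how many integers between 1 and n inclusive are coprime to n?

36652032

φ(50761555) = 50761555 · (1 − 1/5) · (1 − 1/13) · (1 − 1/83) · (1 − 1/97)
       = 50761555 · 377856/523315 = 36652032.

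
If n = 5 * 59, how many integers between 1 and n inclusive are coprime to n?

232

φ(295) = 295 · (1 − 1/5) · (1 − 1/59)
       = 295 · 232/295 = 232.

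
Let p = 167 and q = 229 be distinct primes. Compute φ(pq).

37848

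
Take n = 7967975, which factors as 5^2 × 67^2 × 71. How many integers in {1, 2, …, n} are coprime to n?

φ(7967975) = 7967975 · (1 − 1/5) · (1 − 1/67) · (1 − 1/71)
       = 7967975 · 18480/23785 = 6190800.

6190800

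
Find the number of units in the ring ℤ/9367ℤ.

Prime factorization: 9367 = 17 · 19 · 29.
φ(9367) = 9367 · (1 − 1/17) · (1 − 1/19) · (1 − 1/29)
       = 9367 · 8064/9367 = 8064.

8064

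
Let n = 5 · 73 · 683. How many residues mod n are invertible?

φ(249295) = 249295 · (1 − 1/5) · (1 − 1/73) · (1 − 1/683)
       = 249295 · 196416/249295 = 196416.

196416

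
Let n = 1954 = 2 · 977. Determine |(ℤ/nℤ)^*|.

φ(1954) = 1954 · (1 − 1/2) · (1 − 1/977)
       = 1954 · 976/1954 = 976.

976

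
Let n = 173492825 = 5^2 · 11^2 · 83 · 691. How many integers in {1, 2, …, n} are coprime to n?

124476000

φ(5^2) = 5^1·(5−1) = 5·4 = 20.
φ(11^2) = 11^1·(11−1) = 11·10 = 110.
φ(83) = 83 − 1 = 82.
φ(691) = 691 − 1 = 690.
φ(173492825) = 20 × 110 × 82 × 690 = 124476000.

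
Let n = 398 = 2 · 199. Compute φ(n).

198

φ(2) = 2 − 1 = 1.
φ(199) = 199 − 1 = 198.
Since φ is multiplicative, φ(398) = 1 · 198 = 198.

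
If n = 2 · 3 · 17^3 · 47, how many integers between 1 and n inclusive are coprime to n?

425408

φ(2) = 2 − 1 = 1.
φ(3) = 3 − 1 = 2.
φ(17^3) = 17^3 − 17^2 = 4913 − 289 = 4624.
φ(47) = 47 − 1 = 46.
Since φ is multiplicative, φ(1385466) = 1 · 2 · 4624 · 46 = 425408.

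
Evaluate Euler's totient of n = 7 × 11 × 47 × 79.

φ(285901) = 285901 · (1 − 1/7) · (1 − 1/11) · (1 − 1/47) · (1 − 1/79)
       = 285901 · 215280/285901 = 215280.

215280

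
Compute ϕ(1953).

1953 = 3^2 · 7 · 31.
φ(1953) = 1953 · (1 − 1/3) · (1 − 1/7) · (1 − 1/31)
       = 1953 · 360/651 = 1080.

1080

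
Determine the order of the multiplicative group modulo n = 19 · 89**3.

12546864

φ(19) = 19 − 1 = 18.
φ(89^3) = 89^3 − 89^2 = 704969 − 7921 = 697048.
φ(13394411) = 18 × 697048 = 12546864.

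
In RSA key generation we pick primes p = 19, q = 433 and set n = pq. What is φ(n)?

φ(n) = (p − 1)(q − 1) = (19−1)(433−1) = 18·432 = 7776.

7776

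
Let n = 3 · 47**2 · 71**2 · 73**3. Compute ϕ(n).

φ(3) = 3 − 1 = 2.
φ(47^2) = 47^1·(47−1) = 47·46 = 2162.
φ(71^2) = 71^2 − 71^1 = 5041 − 71 = 4970.
φ(73^3) = 73^3 − 73^2 = 389017 − 5329 = 383688.
Since φ is multiplicative, φ(12995776937019) = 2 · 2162 · 4970 · 383688 = 8245562552640.

8245562552640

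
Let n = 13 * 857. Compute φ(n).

φ(11141) = 11141 · (1 − 1/13) · (1 − 1/857)
       = 11141 · 10272/11141 = 10272.

10272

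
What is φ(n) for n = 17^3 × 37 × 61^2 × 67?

40211043840

φ(17^3) = 17^2·(17−1) = 289·16 = 4624.
φ(37) = 37 − 1 = 36.
φ(61^2) = 61^1·(61−1) = 61·60 = 3660.
φ(67) = 67 − 1 = 66.
Since φ is multiplicative, φ(45319275767) = 4624 · 36 · 3660 · 66 = 40211043840.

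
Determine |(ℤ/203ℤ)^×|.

168

First factor: 203 = 7 · 29.
φ(7) = 7 − 1 = 6.
φ(29) = 29 − 1 = 28.
Since φ is multiplicative, φ(203) = 6 · 28 = 168.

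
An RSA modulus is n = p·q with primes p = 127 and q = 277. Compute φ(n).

34776

φ(127) = 127 − 1 = 126.
φ(277) = 277 − 1 = 276.
φ(35179) = 126 × 276 = 34776.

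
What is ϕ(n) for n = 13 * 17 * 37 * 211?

φ(13) = 13 − 1 = 12.
φ(17) = 17 − 1 = 16.
φ(37) = 37 − 1 = 36.
φ(211) = 211 − 1 = 210.
φ(1725347) = 12 × 16 × 36 × 210 = 1451520.

1451520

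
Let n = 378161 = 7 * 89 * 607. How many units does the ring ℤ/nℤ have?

319968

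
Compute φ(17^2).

φ(289) = 289 · (1 − 1/17)
       = 289 · 16/17 = 272.

272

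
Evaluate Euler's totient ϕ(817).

756

First factor: 817 = 19 · 43.
φ(19) = 19 − 1 = 18.
φ(43) = 43 − 1 = 42.
Since φ is multiplicative, φ(817) = 18 · 42 = 756.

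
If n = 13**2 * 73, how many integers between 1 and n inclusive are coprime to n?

φ(13^2) = 13^1·(13−1) = 13·12 = 156.
φ(73) = 73 − 1 = 72.
Since φ is multiplicative, φ(12337) = 156 · 72 = 11232.

11232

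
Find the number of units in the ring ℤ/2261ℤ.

2261 = 7 * 17 * 19.
φ(7) = 7 − 1 = 6.
φ(17) = 17 − 1 = 16.
φ(19) = 19 − 1 = 18.
φ(2261) = 6 × 16 × 18 = 1728.

1728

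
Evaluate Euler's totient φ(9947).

8232

9947 = 7**3 · 29.
φ(9947) = 9947 · (1 − 1/7) · (1 − 1/29)
       = 9947 · 168/203 = 8232.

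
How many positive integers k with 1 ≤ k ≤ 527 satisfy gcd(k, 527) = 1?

Prime factorization: 527 = 17 · 31.
φ(17) = 17 − 1 = 16.
φ(31) = 31 − 1 = 30.
Multiply: 16 · 30 = 480.

480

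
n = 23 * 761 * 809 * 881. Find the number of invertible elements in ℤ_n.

φ(12474895687) = 12474895687 · (1 − 1/23) · (1 − 1/761) · (1 − 1/809) · (1 − 1/881)
       = 12474895687 · 11888588800/12474895687 = 11888588800.

11888588800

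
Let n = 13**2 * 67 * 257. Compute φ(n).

2635776

φ(13^2) = 13^1·(13−1) = 13·12 = 156.
φ(67) = 67 − 1 = 66.
φ(257) = 257 − 1 = 256.
Multiply: 156 · 66 · 256 = 2635776.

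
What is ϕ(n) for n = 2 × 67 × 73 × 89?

418176

φ(870598) = 870598 · (1 − 1/2) · (1 − 1/67) · (1 − 1/73) · (1 − 1/89)
       = 870598 · 418176/870598 = 418176.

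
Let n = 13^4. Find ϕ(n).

26364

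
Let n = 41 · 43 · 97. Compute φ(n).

161280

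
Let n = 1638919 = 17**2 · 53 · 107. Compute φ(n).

φ(17^2) = 17^1·(17−1) = 17·16 = 272.
φ(53) = 53 − 1 = 52.
φ(107) = 107 − 1 = 106.
φ(1638919) = 272 × 52 × 106 = 1499264.

1499264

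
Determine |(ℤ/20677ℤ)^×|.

18480

First factor: 20677 = 23 · 29 · 31.
φ(23) = 23 − 1 = 22.
φ(29) = 29 − 1 = 28.
φ(31) = 31 − 1 = 30.
Since φ is multiplicative, φ(20677) = 22 · 28 · 30 = 18480.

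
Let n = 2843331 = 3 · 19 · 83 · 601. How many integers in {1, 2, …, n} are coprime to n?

1771200

φ(3) = 3 − 1 = 2.
φ(19) = 19 − 1 = 18.
φ(83) = 83 − 1 = 82.
φ(601) = 601 − 1 = 600.
φ(2843331) = 2 × 18 × 82 × 600 = 1771200.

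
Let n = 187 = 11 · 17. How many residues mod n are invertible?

160

φ(11) = 11 − 1 = 10.
φ(17) = 17 − 1 = 16.
Multiply: 10 · 16 = 160.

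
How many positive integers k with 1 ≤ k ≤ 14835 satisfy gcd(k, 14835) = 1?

Factor 14835: 14835 = 3 · 5 · 23 · 43.
φ(14835) = 14835 · (1 − 1/3) · (1 − 1/5) · (1 − 1/23) · (1 − 1/43)
       = 14835 · 7392/14835 = 7392.

7392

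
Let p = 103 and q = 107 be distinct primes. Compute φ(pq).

φ(pq) = (p−1)(q−1) = 102 · 106 = 10812.

10812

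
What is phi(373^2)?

138756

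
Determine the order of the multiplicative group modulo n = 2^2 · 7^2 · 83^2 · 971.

554552880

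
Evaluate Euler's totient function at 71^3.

φ(357911) = 357911 · (1 − 1/71)
       = 357911 · 70/71 = 352870.

352870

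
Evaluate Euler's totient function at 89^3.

697048

φ(704969) = 704969 · (1 − 1/89)
       = 704969 · 88/89 = 697048.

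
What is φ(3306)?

Prime factorization: 3306 = 2 · 3 · 19 · 29.
φ(2) = 2 − 1 = 1.
φ(3) = 3 − 1 = 2.
φ(19) = 19 − 1 = 18.
φ(29) = 29 − 1 = 28.
Multiply: 1 · 2 · 18 · 28 = 1008.

1008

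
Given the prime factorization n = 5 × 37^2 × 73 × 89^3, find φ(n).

267398765568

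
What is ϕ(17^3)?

4624

φ(17^3) = 17^2·(17−1) = 289·16 = 4624.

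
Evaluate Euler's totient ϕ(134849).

Prime factorization: 134849 = 11 · 13 · 23 · 41.
φ(134849) = 134849 · (1 − 1/11) · (1 − 1/13) · (1 − 1/23) · (1 − 1/41)
       = 134849 · 105600/134849 = 105600.

105600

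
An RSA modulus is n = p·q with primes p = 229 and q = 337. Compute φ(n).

φ(n) = (p − 1)(q − 1) = (229−1)(337−1) = 228·336 = 76608.

76608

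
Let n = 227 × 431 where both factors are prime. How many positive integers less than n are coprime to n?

97180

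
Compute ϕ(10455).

5120

Prime factorization: 10455 = 3 · 5 · 17 · 41.
φ(3) = 3 − 1 = 2.
φ(5) = 5 − 1 = 4.
φ(17) = 17 − 1 = 16.
φ(41) = 41 − 1 = 40.
Since φ is multiplicative, φ(10455) = 2 · 4 · 16 · 40 = 5120.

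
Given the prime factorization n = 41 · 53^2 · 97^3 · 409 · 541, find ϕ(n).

φ(41) = 41 − 1 = 40.
φ(53^2) = 53^2 − 53^1 = 2809 − 53 = 2756.
φ(97^3) = 97^2·(97−1) = 9409·96 = 903264.
φ(409) = 409 − 1 = 408.
φ(541) = 541 − 1 = 540.
Multiply: 40 · 2756 · 903264 · 408 · 540 = 21938545402675200.

21938545402675200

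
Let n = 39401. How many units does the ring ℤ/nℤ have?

37200

First factor: 39401 = 31^2 × 41.
φ(39401) = 39401 · (1 − 1/31) · (1 − 1/41)
       = 39401 · 1200/1271 = 37200.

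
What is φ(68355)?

30240

Prime factorization: 68355 = 3**2 · 5 · 7**2 · 31.
φ(3^2) = 3^2 − 3^1 = 9 − 3 = 6.
φ(5) = 5 − 1 = 4.
φ(7^2) = 7^1·(7−1) = 7·6 = 42.
φ(31) = 31 − 1 = 30.
Multiply: 6 · 4 · 42 · 30 = 30240.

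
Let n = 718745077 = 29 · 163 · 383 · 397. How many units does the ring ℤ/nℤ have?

φ(718745077) = 718745077 · (1 − 1/29) · (1 − 1/163) · (1 − 1/383) · (1 − 1/397)
       = 718745077 · 686169792/718745077 = 686169792.

686169792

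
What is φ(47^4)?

4775858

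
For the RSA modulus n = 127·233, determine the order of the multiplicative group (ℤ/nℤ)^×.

For distinct primes, φ(pq) = (p−1)(q−1) = 126 × 232 = 29232.

29232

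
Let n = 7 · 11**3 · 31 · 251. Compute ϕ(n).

54450000

φ(7) = 7 − 1 = 6.
φ(11^3) = 11^2·(11−1) = 121·10 = 1210.
φ(31) = 31 − 1 = 30.
φ(251) = 251 − 1 = 250.
Multiply: 6 · 1210 · 30 · 250 = 54450000.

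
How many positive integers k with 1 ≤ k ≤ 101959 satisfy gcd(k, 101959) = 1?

101959 = 11 * 13 * 23 * 31.
φ(11) = 11 − 1 = 10.
φ(13) = 13 − 1 = 12.
φ(23) = 23 − 1 = 22.
φ(31) = 31 − 1 = 30.
Since φ is multiplicative, φ(101959) = 10 · 12 · 22 · 30 = 79200.

79200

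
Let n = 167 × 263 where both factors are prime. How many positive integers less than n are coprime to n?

43492

φ(43921) = 43921 · (1 − 1/167) · (1 − 1/263)
       = 43921 · 43492/43921 = 43492.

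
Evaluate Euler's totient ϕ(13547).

11880

Prime factorization: 13547 = 19 * 23 * 31.
φ(13547) = 13547 · (1 − 1/19) · (1 − 1/23) · (1 − 1/31)
       = 13547 · 11880/13547 = 11880.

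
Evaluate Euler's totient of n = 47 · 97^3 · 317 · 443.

5803391712768

φ(6023876356961) = 6023876356961 · (1 − 1/47) · (1 − 1/97) · (1 − 1/317) · (1 − 1/443)
       = 6023876356961 · 616791552/640224929 = 5803391712768.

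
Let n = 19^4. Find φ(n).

123462

φ(130321) = 130321 · (1 − 1/19)
       = 130321 · 18/19 = 123462.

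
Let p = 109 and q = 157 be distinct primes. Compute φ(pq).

φ(n) = (p − 1)(q − 1) = (109−1)(157−1) = 108·156 = 16848.

16848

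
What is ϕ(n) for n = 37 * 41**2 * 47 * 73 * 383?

74696463360

φ(37) = 37 − 1 = 36.
φ(41^2) = 41^2 − 41^1 = 1681 − 41 = 1640.
φ(47) = 47 − 1 = 46.
φ(73) = 73 − 1 = 72.
φ(383) = 383 − 1 = 382.
Multiply: 36 · 1640 · 46 · 72 · 382 = 74696463360.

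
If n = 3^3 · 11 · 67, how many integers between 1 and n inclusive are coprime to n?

11880

φ(3^3) = 3^3 − 3^2 = 27 − 9 = 18.
φ(11) = 11 − 1 = 10.
φ(67) = 67 − 1 = 66.
Since φ is multiplicative, φ(19899) = 18 · 10 · 66 = 11880.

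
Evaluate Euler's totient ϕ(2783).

2420

Factor 2783: 2783 = 11^2 * 23.
φ(11^2) = 11^1·(11−1) = 11·10 = 110.
φ(23) = 23 − 1 = 22.
Multiply: 110 · 22 = 2420.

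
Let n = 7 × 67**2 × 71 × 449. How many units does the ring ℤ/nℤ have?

φ(7) = 7 − 1 = 6.
φ(67^2) = 67^1·(67−1) = 67·66 = 4422.
φ(71) = 71 − 1 = 70.
φ(449) = 449 − 1 = 448.
φ(1001733817) = 6 × 4422 × 70 × 448 = 832043520.

832043520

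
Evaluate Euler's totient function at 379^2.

143262

φ(143641) = 143641 · (1 − 1/379)
       = 143641 · 378/379 = 143262.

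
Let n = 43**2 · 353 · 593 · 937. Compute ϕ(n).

352255647744

φ(362665213777) = 362665213777 · (1 − 1/43) · (1 − 1/353) · (1 − 1/593) · (1 − 1/937)
       = 362665213777 · 8191991808/8434074739 = 352255647744.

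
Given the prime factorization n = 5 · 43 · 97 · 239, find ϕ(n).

3838464

φ(4984345) = 4984345 · (1 − 1/5) · (1 − 1/43) · (1 − 1/97) · (1 − 1/239)
       = 4984345 · 3838464/4984345 = 3838464.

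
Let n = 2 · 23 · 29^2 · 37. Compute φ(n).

φ(1431382) = 1431382 · (1 − 1/2) · (1 − 1/23) · (1 − 1/29) · (1 − 1/37)
       = 1431382 · 22176/49358 = 643104.

643104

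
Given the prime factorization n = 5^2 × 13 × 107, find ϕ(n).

φ(34775) = 34775 · (1 − 1/5) · (1 − 1/13) · (1 − 1/107)
       = 34775 · 5088/6955 = 25440.

25440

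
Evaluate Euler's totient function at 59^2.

φ(59^2) = 59^2 − 59^1 = 3481 − 59 = 3422.

3422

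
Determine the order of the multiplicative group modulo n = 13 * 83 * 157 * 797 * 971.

φ(13) = 13 − 1 = 12.
φ(83) = 83 − 1 = 82.
φ(157) = 157 − 1 = 156.
φ(797) = 797 − 1 = 796.
φ(971) = 971 − 1 = 970.
Since φ is multiplicative, φ(131098779461) = 12 · 82 · 156 · 796 · 970 = 118523508480.

118523508480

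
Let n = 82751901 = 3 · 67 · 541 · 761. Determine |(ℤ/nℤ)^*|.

φ(3) = 3 − 1 = 2.
φ(67) = 67 − 1 = 66.
φ(541) = 541 − 1 = 540.
φ(761) = 761 − 1 = 760.
Since φ is multiplicative, φ(82751901) = 2 · 66 · 540 · 760 = 54172800.

54172800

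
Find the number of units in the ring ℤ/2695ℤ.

Prime factorization: 2695 = 5 × 7**2 × 11.
φ(5) = 5 − 1 = 4.
φ(7^2) = 7^1·(7−1) = 7·6 = 42.
φ(11) = 11 − 1 = 10.
φ(2695) = 4 × 42 × 10 = 1680.

1680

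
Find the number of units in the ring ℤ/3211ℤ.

First factor: 3211 = 13^2 · 19.
φ(13^2) = 13^1·(13−1) = 13·12 = 156.
φ(19) = 19 − 1 = 18.
Since φ is multiplicative, φ(3211) = 156 · 18 = 2808.

2808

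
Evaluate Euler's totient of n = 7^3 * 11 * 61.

176400

φ(230153) = 230153 · (1 − 1/7) · (1 − 1/11) · (1 − 1/61)
       = 230153 · 3600/4697 = 176400.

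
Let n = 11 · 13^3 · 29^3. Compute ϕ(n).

477553440

φ(11) = 11 − 1 = 10.
φ(13^3) = 13^2·(13−1) = 169·12 = 2028.
φ(29^3) = 29^3 − 29^2 = 24389 − 841 = 23548.
Since φ is multiplicative, φ(589408963) = 10 · 2028 · 23548 = 477553440.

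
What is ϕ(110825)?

Factor 110825: 110825 = 5**2 × 11 × 13 × 31.
φ(5^2) = 5^2 − 5^1 = 25 − 5 = 20.
φ(11) = 11 − 1 = 10.
φ(13) = 13 − 1 = 12.
φ(31) = 31 − 1 = 30.
Since φ is multiplicative, φ(110825) = 20 · 10 · 12 · 30 = 72000.

72000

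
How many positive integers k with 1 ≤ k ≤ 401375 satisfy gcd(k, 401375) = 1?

280800

Prime factorization: 401375 = 5^3 · 13^2 · 19.
φ(5^3) = 5^2·(5−1) = 25·4 = 100.
φ(13^2) = 13^2 − 13^1 = 169 − 13 = 156.
φ(19) = 19 − 1 = 18.
Since φ is multiplicative, φ(401375) = 100 · 156 · 18 = 280800.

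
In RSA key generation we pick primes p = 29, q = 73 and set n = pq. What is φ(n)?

φ(pq) = (p−1)(q−1) = 28 · 72 = 2016.

2016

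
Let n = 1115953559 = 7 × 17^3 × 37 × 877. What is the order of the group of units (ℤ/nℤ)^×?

874934784

φ(1115953559) = 1115953559 · (1 − 1/7) · (1 − 1/17) · (1 − 1/37) · (1 − 1/877)
       = 1115953559 · 3027456/3861431 = 874934784.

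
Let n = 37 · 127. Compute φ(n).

φ(4699) = 4699 · (1 − 1/37) · (1 − 1/127)
       = 4699 · 4536/4699 = 4536.

4536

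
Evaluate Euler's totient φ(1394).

Prime factorization: 1394 = 2 · 17 · 41.
φ(1394) = 1394 · (1 − 1/2) · (1 − 1/17) · (1 − 1/41)
       = 1394 · 640/1394 = 640.

640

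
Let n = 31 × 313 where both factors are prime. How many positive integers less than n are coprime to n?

9360

φ(pq) = (p−1)(q−1) = 30 · 312 = 9360.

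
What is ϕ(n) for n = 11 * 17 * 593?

94720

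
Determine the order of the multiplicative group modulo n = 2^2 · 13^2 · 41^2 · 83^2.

φ(2^2) = 2^1·(2−1) = 2·1 = 2.
φ(13^2) = 13^2 − 13^1 = 169 − 13 = 156.
φ(41^2) = 41^1·(41−1) = 41·40 = 1640.
φ(83^2) = 83^2 − 83^1 = 6889 − 83 = 6806.
φ(7828356484) = 2 × 156 × 1640 × 6806 = 3482494080.

3482494080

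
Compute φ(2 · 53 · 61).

φ(2) = 2 − 1 = 1.
φ(53) = 53 − 1 = 52.
φ(61) = 61 − 1 = 60.
φ(6466) = 1 × 52 × 60 = 3120.

3120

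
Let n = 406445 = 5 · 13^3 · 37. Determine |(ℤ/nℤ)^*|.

φ(5) = 5 − 1 = 4.
φ(13^3) = 13^2·(13−1) = 169·12 = 2028.
φ(37) = 37 − 1 = 36.
φ(406445) = 4 × 2028 × 36 = 292032.

292032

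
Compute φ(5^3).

100

φ(5^3) = 5^2·(5−1) = 25·4 = 100.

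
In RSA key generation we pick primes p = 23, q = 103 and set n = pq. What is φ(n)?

φ(n) = (p − 1)(q − 1) = (23−1)(103−1) = 22·102 = 2244.

2244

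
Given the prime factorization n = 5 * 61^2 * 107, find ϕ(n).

φ(1990735) = 1990735 · (1 − 1/5) · (1 − 1/61) · (1 − 1/107)
       = 1990735 · 25440/32635 = 1551840.

1551840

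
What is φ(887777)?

745360

Factor 887777: 887777 = 11^3 × 23 × 29.
φ(11^3) = 11^2·(11−1) = 121·10 = 1210.
φ(23) = 23 − 1 = 22.
φ(29) = 29 − 1 = 28.
Multiply: 1210 · 22 · 28 = 745360.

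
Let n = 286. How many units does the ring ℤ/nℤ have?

120

Factor 286: 286 = 2 * 11 * 13.
φ(286) = 286 · (1 − 1/2) · (1 − 1/11) · (1 − 1/13)
       = 286 · 120/286 = 120.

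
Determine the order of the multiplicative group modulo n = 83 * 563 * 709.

32627472

φ(83) = 83 − 1 = 82.
φ(563) = 563 − 1 = 562.
φ(709) = 709 − 1 = 708.
φ(33130861) = 82 × 562 × 708 = 32627472.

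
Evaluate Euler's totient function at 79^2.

6162

φ(79^2) = 79^2 − 79^1 = 6241 − 79 = 6162.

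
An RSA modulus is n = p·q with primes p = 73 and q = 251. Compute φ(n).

18000

φ(73) = 73 − 1 = 72.
φ(251) = 251 − 1 = 250.
Multiply: 72 · 250 = 18000.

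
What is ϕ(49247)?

43560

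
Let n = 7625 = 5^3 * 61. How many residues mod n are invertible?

6000

φ(7625) = 7625 · (1 − 1/5) · (1 − 1/61)
       = 7625 · 240/305 = 6000.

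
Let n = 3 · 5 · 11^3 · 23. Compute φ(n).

212960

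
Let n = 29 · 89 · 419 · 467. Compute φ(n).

479957632

φ(505032013) = 505032013 · (1 − 1/29) · (1 − 1/89) · (1 − 1/419) · (1 − 1/467)
       = 505032013 · 479957632/505032013 = 479957632.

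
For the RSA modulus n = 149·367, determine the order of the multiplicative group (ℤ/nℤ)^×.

54168

φ(149) = 149 − 1 = 148.
φ(367) = 367 − 1 = 366.
φ(54683) = 148 × 366 = 54168.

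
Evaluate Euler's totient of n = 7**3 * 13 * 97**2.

32852736

φ(41954731) = 41954731 · (1 − 1/7) · (1 − 1/13) · (1 − 1/97)
       = 41954731 · 6912/8827 = 32852736.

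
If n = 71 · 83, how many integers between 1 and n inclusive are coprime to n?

φ(5893) = 5893 · (1 − 1/71) · (1 − 1/83)
       = 5893 · 5740/5893 = 5740.

5740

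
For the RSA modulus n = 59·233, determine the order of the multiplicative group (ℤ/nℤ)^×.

13456

φ(59) = 59 − 1 = 58.
φ(233) = 233 − 1 = 232.
Since φ is multiplicative, φ(13747) = 58 · 232 = 13456.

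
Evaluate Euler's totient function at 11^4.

φ(11^4) = 11^3·(11−1) = 1331·10 = 13310.

13310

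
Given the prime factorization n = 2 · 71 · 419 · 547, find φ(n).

15975960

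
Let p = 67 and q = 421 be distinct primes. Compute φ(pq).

φ(n) = (p − 1)(q − 1) = (67−1)(421−1) = 66·420 = 27720.

27720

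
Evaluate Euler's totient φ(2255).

1600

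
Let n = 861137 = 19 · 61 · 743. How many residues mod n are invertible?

801360

φ(19) = 19 − 1 = 18.
φ(61) = 61 − 1 = 60.
φ(743) = 743 − 1 = 742.
Multiply: 18 · 60 · 742 = 801360.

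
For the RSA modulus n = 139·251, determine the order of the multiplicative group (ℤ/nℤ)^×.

φ(34889) = 34889 · (1 − 1/139) · (1 − 1/251)
       = 34889 · 34500/34889 = 34500.

34500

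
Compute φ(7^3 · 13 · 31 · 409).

43182720

φ(7^3) = 7^3 − 7^2 = 343 − 49 = 294.
φ(13) = 13 − 1 = 12.
φ(31) = 31 − 1 = 30.
φ(409) = 409 − 1 = 408.
Multiply: 294 · 12 · 30 · 408 = 43182720.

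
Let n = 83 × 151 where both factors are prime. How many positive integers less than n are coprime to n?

φ(12533) = 12533 · (1 − 1/83) · (1 − 1/151)
       = 12533 · 12300/12533 = 12300.

12300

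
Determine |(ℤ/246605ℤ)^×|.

181440

Factor 246605: 246605 = 5 × 31 × 37 × 43.
φ(5) = 5 − 1 = 4.
φ(31) = 31 − 1 = 30.
φ(37) = 37 − 1 = 36.
φ(43) = 43 − 1 = 42.
Since φ is multiplicative, φ(246605) = 4 · 30 · 36 · 42 = 181440.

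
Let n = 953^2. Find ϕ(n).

907256

φ(908209) = 908209 · (1 − 1/953)
       = 908209 · 952/953 = 907256.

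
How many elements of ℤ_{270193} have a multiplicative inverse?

Factor 270193: 270193 = 7 · 11^3 · 29.
φ(7) = 7 − 1 = 6.
φ(11^3) = 11^3 − 11^2 = 1331 − 121 = 1210.
φ(29) = 29 − 1 = 28.
Since φ is multiplicative, φ(270193) = 6 · 1210 · 28 = 203280.

203280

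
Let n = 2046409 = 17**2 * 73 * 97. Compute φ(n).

φ(2046409) = 2046409 · (1 − 1/17) · (1 − 1/73) · (1 − 1/97)
       = 2046409 · 110592/120377 = 1880064.

1880064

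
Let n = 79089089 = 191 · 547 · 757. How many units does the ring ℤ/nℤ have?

φ(79089089) = 79089089 · (1 − 1/191) · (1 − 1/547) · (1 − 1/757)
       = 79089089 · 78427440/79089089 = 78427440.

78427440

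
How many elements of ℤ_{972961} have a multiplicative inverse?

972961 = 11^3 * 17 * 43.
φ(11^3) = 11^3 − 11^2 = 1331 − 121 = 1210.
φ(17) = 17 − 1 = 16.
φ(43) = 43 − 1 = 42.
φ(972961) = 1210 × 16 × 42 = 813120.

813120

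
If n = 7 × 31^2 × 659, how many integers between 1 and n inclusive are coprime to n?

φ(4433093) = 4433093 · (1 − 1/7) · (1 − 1/31) · (1 − 1/659)
       = 4433093 · 118440/143003 = 3671640.

3671640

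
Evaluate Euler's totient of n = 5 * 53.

208

φ(265) = 265 · (1 − 1/5) · (1 − 1/53)
       = 265 · 208/265 = 208.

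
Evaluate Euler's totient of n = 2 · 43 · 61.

φ(5246) = 5246 · (1 − 1/2) · (1 − 1/43) · (1 − 1/61)
       = 5246 · 2520/5246 = 2520.

2520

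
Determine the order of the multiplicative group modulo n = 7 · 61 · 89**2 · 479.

φ(7) = 7 − 1 = 6.
φ(61) = 61 − 1 = 60.
φ(89^2) = 89^1·(89−1) = 89·88 = 7832.
φ(479) = 479 − 1 = 478.
φ(1620105893) = 6 × 60 × 7832 × 478 = 1347730560.

1347730560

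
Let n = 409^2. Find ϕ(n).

φ(167281) = 167281 · (1 − 1/409)
       = 167281 · 408/409 = 166872.

166872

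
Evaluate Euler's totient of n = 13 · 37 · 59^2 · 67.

97568064

φ(112182187) = 112182187 · (1 − 1/13) · (1 − 1/37) · (1 − 1/59) · (1 − 1/67)
       = 112182187 · 1653696/1901393 = 97568064.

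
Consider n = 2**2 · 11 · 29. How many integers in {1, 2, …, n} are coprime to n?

560

φ(1276) = 1276 · (1 − 1/2) · (1 − 1/11) · (1 − 1/29)
       = 1276 · 280/638 = 560.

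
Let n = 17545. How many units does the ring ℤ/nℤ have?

Prime factorization: 17545 = 5 * 11^2 * 29.
φ(17545) = 17545 · (1 − 1/5) · (1 − 1/11) · (1 − 1/29)
       = 17545 · 1120/1595 = 12320.

12320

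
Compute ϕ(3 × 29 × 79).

φ(6873) = 6873 · (1 − 1/3) · (1 − 1/29) · (1 − 1/79)
       = 6873 · 4368/6873 = 4368.

4368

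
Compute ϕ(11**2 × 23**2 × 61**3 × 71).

869865612000

φ(1031546704859) = 1031546704859 · (1 − 1/11) · (1 − 1/23) · (1 − 1/61) · (1 − 1/71)
       = 1031546704859 · 924000/1095743 = 869865612000.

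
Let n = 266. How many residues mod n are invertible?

108

Prime factorization: 266 = 2 · 7 · 19.
φ(2) = 2 − 1 = 1.
φ(7) = 7 − 1 = 6.
φ(19) = 19 − 1 = 18.
φ(266) = 1 × 6 × 18 = 108.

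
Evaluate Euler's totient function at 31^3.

φ(31^3) = 31^2·(31−1) = 961·30 = 28830.

28830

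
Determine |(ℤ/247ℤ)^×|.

First factor: 247 = 13 · 19.
φ(247) = 247 · (1 − 1/13) · (1 − 1/19)
       = 247 · 216/247 = 216.

216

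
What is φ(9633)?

Prime factorization: 9633 = 3 × 13**2 × 19.
φ(3) = 3 − 1 = 2.
φ(13^2) = 13^2 − 13^1 = 169 − 13 = 156.
φ(19) = 19 − 1 = 18.
Multiply: 2 · 156 · 18 = 5616.

5616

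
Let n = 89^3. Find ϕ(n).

697048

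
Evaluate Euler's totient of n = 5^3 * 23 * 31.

φ(5^3) = 5^2·(5−1) = 25·4 = 100.
φ(23) = 23 − 1 = 22.
φ(31) = 31 − 1 = 30.
Since φ is multiplicative, φ(89125) = 100 · 22 · 30 = 66000.

66000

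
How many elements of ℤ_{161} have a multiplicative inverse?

132

Prime factorization: 161 = 7 · 23.
φ(161) = 161 · (1 − 1/7) · (1 − 1/23)
       = 161 · 132/161 = 132.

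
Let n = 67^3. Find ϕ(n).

φ(67^3) = 67^2·(67−1) = 4489·66 = 296274.

296274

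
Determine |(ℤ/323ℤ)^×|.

288

Prime factorization: 323 = 17 · 19.
φ(323) = 323 · (1 − 1/17) · (1 − 1/19)
       = 323 · 288/323 = 288.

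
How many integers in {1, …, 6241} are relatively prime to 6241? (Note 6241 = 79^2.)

6162

φ(6241) = 6241 · (1 − 1/79)
       = 6241 · 78/79 = 6162.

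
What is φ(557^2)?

φ(310249) = 310249 · (1 − 1/557)
       = 310249 · 556/557 = 309692.

309692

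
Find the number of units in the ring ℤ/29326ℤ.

Factor 29326: 29326 = 2 × 11 × 31 × 43.
φ(29326) = 29326 · (1 − 1/2) · (1 − 1/11) · (1 − 1/31) · (1 − 1/43)
       = 29326 · 12600/29326 = 12600.

12600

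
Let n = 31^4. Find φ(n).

893730

φ(923521) = 923521 · (1 − 1/31)
       = 923521 · 30/31 = 893730.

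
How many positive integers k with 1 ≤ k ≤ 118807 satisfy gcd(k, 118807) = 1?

101088

Prime factorization: 118807 = 13^2 × 19 × 37.
φ(13^2) = 13^2 − 13^1 = 169 − 13 = 156.
φ(19) = 19 − 1 = 18.
φ(37) = 37 − 1 = 36.
Multiply: 156 · 18 · 36 = 101088.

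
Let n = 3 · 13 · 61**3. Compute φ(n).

φ(3) = 3 − 1 = 2.
φ(13) = 13 − 1 = 12.
φ(61^3) = 61^2·(61−1) = 3721·60 = 223260.
Since φ is multiplicative, φ(8852259) = 2 · 12 · 223260 = 5358240.

5358240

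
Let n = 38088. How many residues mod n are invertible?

Factor 38088: 38088 = 2^3 · 3^2 · 23^2.
φ(2^3) = 2^2·(2−1) = 4·1 = 4.
φ(3^2) = 3^1·(3−1) = 3·2 = 6.
φ(23^2) = 23^1·(23−1) = 23·22 = 506.
Since φ is multiplicative, φ(38088) = 4 · 6 · 506 = 12144.

12144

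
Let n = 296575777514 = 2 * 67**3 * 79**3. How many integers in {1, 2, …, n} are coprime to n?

φ(2) = 2 − 1 = 1.
φ(67^3) = 67^3 − 67^2 = 300763 − 4489 = 296274.
φ(79^3) = 79^2·(79−1) = 6241·78 = 486798.
φ(296575777514) = 1 × 296274 × 486798 = 144225590652.

144225590652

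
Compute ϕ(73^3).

φ(73^3) = 73^3 − 73^2 = 389017 − 5329 = 383688.

383688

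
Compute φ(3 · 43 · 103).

8568

φ(13287) = 13287 · (1 − 1/3) · (1 − 1/43) · (1 − 1/103)
       = 13287 · 8568/13287 = 8568.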